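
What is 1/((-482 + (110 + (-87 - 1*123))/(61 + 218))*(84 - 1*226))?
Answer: 279/19110076 ≈ 1.4600e-5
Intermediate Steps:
1/((-482 + (110 + (-87 - 1*123))/(61 + 218))*(84 - 1*226)) = 1/((-482 + (110 + (-87 - 123))/279)*(84 - 226)) = 1/((-482 + (110 - 210)*(1/279))*(-142)) = 1/((-482 - 100*1/279)*(-142)) = 1/((-482 - 100/279)*(-142)) = 1/(-134578/279*(-142)) = 1/(19110076/279) = 279/19110076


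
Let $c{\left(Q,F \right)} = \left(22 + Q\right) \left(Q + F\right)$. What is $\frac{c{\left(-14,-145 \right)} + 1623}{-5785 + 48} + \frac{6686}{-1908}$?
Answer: $- \frac{19513645}{5473098} \approx -3.5654$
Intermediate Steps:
$c{\left(Q,F \right)} = \left(22 + Q\right) \left(F + Q\right)$
$\frac{c{\left(-14,-145 \right)} + 1623}{-5785 + 48} + \frac{6686}{-1908} = \frac{\left(\left(-14\right)^{2} + 22 \left(-145\right) + 22 \left(-14\right) - -2030\right) + 1623}{-5785 + 48} + \frac{6686}{-1908} = \frac{\left(196 - 3190 - 308 + 2030\right) + 1623}{-5737} + 6686 \left(- \frac{1}{1908}\right) = \left(-1272 + 1623\right) \left(- \frac{1}{5737}\right) - \frac{3343}{954} = 351 \left(- \frac{1}{5737}\right) - \frac{3343}{954} = - \frac{351}{5737} - \frac{3343}{954} = - \frac{19513645}{5473098}$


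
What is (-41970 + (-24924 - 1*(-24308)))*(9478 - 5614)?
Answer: -164552304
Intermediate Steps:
(-41970 + (-24924 - 1*(-24308)))*(9478 - 5614) = (-41970 + (-24924 + 24308))*3864 = (-41970 - 616)*3864 = -42586*3864 = -164552304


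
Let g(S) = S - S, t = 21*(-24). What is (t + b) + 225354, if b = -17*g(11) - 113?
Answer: 224737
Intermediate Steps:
t = -504
g(S) = 0
b = -113 (b = -17*0 - 113 = 0 - 113 = -113)
(t + b) + 225354 = (-504 - 113) + 225354 = -617 + 225354 = 224737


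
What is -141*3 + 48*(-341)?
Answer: -16791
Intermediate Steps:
-141*3 + 48*(-341) = -423 - 16368 = -16791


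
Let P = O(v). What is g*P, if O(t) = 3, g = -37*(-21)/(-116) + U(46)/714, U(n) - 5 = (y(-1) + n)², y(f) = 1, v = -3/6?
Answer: -148977/13804 ≈ -10.792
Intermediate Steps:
v = -½ (v = -3*⅙ = -½ ≈ -0.50000)
U(n) = 5 + (1 + n)²
g = -49659/13804 (g = -37*(-21)/(-116) + (5 + (1 + 46)²)/714 = 777*(-1/116) + (5 + 47²)*(1/714) = -777/116 + (5 + 2209)*(1/714) = -777/116 + 2214*(1/714) = -777/116 + 369/119 = -49659/13804 ≈ -3.5974)
P = 3
g*P = -49659/13804*3 = -148977/13804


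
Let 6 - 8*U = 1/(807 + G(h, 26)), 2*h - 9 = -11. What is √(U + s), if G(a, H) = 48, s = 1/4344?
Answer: √7983930815/103170 ≈ 0.86607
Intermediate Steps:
s = 1/4344 ≈ 0.00023020
h = -1 (h = 9/2 + (½)*(-11) = 9/2 - 11/2 = -1)
U = 5129/6840 (U = ¾ - 1/(8*(807 + 48)) = ¾ - ⅛/855 = ¾ - ⅛*1/855 = ¾ - 1/6840 = 5129/6840 ≈ 0.74985)
√(U + s) = √(5129/6840 + 1/4344) = √(464317/619020) = √7983930815/103170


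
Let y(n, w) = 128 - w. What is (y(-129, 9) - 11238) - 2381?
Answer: -13500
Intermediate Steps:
(y(-129, 9) - 11238) - 2381 = ((128 - 1*9) - 11238) - 2381 = ((128 - 9) - 11238) - 2381 = (119 - 11238) - 2381 = -11119 - 2381 = -13500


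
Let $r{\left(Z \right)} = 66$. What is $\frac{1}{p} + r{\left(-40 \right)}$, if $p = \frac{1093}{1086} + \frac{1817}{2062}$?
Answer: $\frac{70305795}{1056757} \approx 66.53$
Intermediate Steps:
$p = \frac{1056757}{559833}$ ($p = 1093 \cdot \frac{1}{1086} + 1817 \cdot \frac{1}{2062} = \frac{1093}{1086} + \frac{1817}{2062} = \frac{1056757}{559833} \approx 1.8876$)
$\frac{1}{p} + r{\left(-40 \right)} = \frac{1}{\frac{1056757}{559833}} + 66 = \frac{559833}{1056757} + 66 = \frac{70305795}{1056757}$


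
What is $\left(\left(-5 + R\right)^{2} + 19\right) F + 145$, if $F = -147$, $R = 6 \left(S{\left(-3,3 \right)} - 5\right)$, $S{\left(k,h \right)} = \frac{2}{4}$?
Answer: $-153176$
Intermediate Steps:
$S{\left(k,h \right)} = \frac{1}{2}$ ($S{\left(k,h \right)} = 2 \cdot \frac{1}{4} = \frac{1}{2}$)
$R = -27$ ($R = 6 \left(\frac{1}{2} - 5\right) = 6 \left(- \frac{9}{2}\right) = -27$)
$\left(\left(-5 + R\right)^{2} + 19\right) F + 145 = \left(\left(-5 - 27\right)^{2} + 19\right) \left(-147\right) + 145 = \left(\left(-32\right)^{2} + 19\right) \left(-147\right) + 145 = \left(1024 + 19\right) \left(-147\right) + 145 = 1043 \left(-147\right) + 145 = -153321 + 145 = -153176$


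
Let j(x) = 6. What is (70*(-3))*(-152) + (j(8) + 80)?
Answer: 32006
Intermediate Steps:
(70*(-3))*(-152) + (j(8) + 80) = (70*(-3))*(-152) + (6 + 80) = -210*(-152) + 86 = 31920 + 86 = 32006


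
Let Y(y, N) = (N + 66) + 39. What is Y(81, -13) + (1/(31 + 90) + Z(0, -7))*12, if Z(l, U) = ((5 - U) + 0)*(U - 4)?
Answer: -180520/121 ≈ -1491.9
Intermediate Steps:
Z(l, U) = (-4 + U)*(5 - U) (Z(l, U) = (5 - U)*(-4 + U) = (-4 + U)*(5 - U))
Y(y, N) = 105 + N (Y(y, N) = (66 + N) + 39 = 105 + N)
Y(81, -13) + (1/(31 + 90) + Z(0, -7))*12 = (105 - 13) + (1/(31 + 90) + (-20 - 1*(-7)² + 9*(-7)))*12 = 92 + (1/121 + (-20 - 1*49 - 63))*12 = 92 + (1/121 + (-20 - 49 - 63))*12 = 92 + (1/121 - 132)*12 = 92 - 15971/121*12 = 92 - 191652/121 = -180520/121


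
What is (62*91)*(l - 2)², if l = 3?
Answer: 5642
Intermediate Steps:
(62*91)*(l - 2)² = (62*91)*(3 - 2)² = 5642*1² = 5642*1 = 5642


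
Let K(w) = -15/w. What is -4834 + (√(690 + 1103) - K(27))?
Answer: -43501/9 + √1793 ≈ -4791.1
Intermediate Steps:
-4834 + (√(690 + 1103) - K(27)) = -4834 + (√(690 + 1103) - (-15)/27) = -4834 + (√1793 - (-15)/27) = -4834 + (√1793 - 1*(-5/9)) = -4834 + (√1793 + 5/9) = -4834 + (5/9 + √1793) = -43501/9 + √1793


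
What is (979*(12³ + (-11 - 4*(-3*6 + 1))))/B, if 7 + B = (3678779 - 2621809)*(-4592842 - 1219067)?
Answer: -1747515/6143013455737 ≈ -2.8447e-7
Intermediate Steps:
B = -6143013455737 (B = -7 + (3678779 - 2621809)*(-4592842 - 1219067) = -7 + 1056970*(-5811909) = -7 - 6143013455730 = -6143013455737)
(979*(12³ + (-11 - 4*(-3*6 + 1))))/B = (979*(12³ + (-11 - 4*(-3*6 + 1))))/(-6143013455737) = (979*(1728 + (-11 - 4*(-18 + 1))))*(-1/6143013455737) = (979*(1728 + (-11 - 4*(-17))))*(-1/6143013455737) = (979*(1728 + (-11 + 68)))*(-1/6143013455737) = (979*(1728 + 57))*(-1/6143013455737) = (979*1785)*(-1/6143013455737) = 1747515*(-1/6143013455737) = -1747515/6143013455737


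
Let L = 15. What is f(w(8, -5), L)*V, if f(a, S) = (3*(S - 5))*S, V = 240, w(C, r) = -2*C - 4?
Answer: 108000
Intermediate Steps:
w(C, r) = -4 - 2*C
f(a, S) = S*(-15 + 3*S) (f(a, S) = (3*(-5 + S))*S = (-15 + 3*S)*S = S*(-15 + 3*S))
f(w(8, -5), L)*V = (3*15*(-5 + 15))*240 = (3*15*10)*240 = 450*240 = 108000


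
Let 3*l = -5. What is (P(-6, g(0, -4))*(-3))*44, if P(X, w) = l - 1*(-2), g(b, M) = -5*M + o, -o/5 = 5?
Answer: -44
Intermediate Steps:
l = -5/3 (l = (⅓)*(-5) = -5/3 ≈ -1.6667)
o = -25 (o = -5*5 = -25)
g(b, M) = -25 - 5*M (g(b, M) = -5*M - 25 = -25 - 5*M)
P(X, w) = ⅓ (P(X, w) = -5/3 - 1*(-2) = -5/3 + 2 = ⅓)
(P(-6, g(0, -4))*(-3))*44 = ((⅓)*(-3))*44 = -1*44 = -44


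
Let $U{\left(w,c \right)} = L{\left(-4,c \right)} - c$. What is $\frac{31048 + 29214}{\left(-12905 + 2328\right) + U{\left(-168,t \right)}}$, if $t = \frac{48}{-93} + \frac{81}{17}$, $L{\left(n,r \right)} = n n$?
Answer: $- \frac{15879037}{2783943} \approx -5.7038$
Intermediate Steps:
$L{\left(n,r \right)} = n^{2}$
$t = \frac{2239}{527}$ ($t = 48 \left(- \frac{1}{93}\right) + 81 \cdot \frac{1}{17} = - \frac{16}{31} + \frac{81}{17} = \frac{2239}{527} \approx 4.2486$)
$U{\left(w,c \right)} = 16 - c$ ($U{\left(w,c \right)} = \left(-4\right)^{2} - c = 16 - c$)
$\frac{31048 + 29214}{\left(-12905 + 2328\right) + U{\left(-168,t \right)}} = \frac{31048 + 29214}{\left(-12905 + 2328\right) + \left(16 - \frac{2239}{527}\right)} = \frac{60262}{-10577 + \left(16 - \frac{2239}{527}\right)} = \frac{60262}{-10577 + \frac{6193}{527}} = \frac{60262}{- \frac{5567886}{527}} = 60262 \left(- \frac{527}{5567886}\right) = - \frac{15879037}{2783943}$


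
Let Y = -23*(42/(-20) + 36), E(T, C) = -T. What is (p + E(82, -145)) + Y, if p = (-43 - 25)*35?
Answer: -32417/10 ≈ -3241.7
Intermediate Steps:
Y = -7797/10 (Y = -23*(42*(-1/20) + 36) = -23*(-21/10 + 36) = -23*339/10 = -7797/10 ≈ -779.70)
p = -2380 (p = -68*35 = -2380)
(p + E(82, -145)) + Y = (-2380 - 1*82) - 7797/10 = (-2380 - 82) - 7797/10 = -2462 - 7797/10 = -32417/10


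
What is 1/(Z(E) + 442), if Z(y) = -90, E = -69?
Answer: 1/352 ≈ 0.0028409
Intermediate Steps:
1/(Z(E) + 442) = 1/(-90 + 442) = 1/352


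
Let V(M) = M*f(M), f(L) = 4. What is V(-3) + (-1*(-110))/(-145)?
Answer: -370/29 ≈ -12.759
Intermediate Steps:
V(M) = 4*M (V(M) = M*4 = 4*M)
V(-3) + (-1*(-110))/(-145) = 4*(-3) + (-1*(-110))/(-145) = -12 - 1/145*110 = -12 - 22/29 = -370/29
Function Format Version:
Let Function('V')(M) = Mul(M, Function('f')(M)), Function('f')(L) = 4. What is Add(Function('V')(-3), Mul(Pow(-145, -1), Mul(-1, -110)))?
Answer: Rational(-370, 29) ≈ -12.759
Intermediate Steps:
Function('V')(M) = Mul(4, M) (Function('V')(M) = Mul(M, 4) = Mul(4, M))
Add(Function('V')(-3), Mul(Pow(-145, -1), Mul(-1, -110))) = Add(Mul(4, -3), Mul(Pow(-145, -1), Mul(-1, -110))) = Add(-12, Mul(Rational(-1, 145), 110)) = Add(-12, Rational(-22, 29)) = Rational(-370, 29)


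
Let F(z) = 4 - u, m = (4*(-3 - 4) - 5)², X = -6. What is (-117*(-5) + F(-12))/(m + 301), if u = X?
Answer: 119/278 ≈ 0.42806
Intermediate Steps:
u = -6
m = 1089 (m = (4*(-7) - 5)² = (-28 - 5)² = (-33)² = 1089)
F(z) = 10 (F(z) = 4 - 1*(-6) = 4 + 6 = 10)
(-117*(-5) + F(-12))/(m + 301) = (-117*(-5) + 10)/(1089 + 301) = (585 + 10)/1390 = 595*(1/1390) = 119/278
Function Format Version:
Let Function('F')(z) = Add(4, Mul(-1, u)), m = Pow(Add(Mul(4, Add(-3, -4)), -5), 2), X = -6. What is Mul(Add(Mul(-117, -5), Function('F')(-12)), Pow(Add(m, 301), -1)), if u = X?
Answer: Rational(119, 278) ≈ 0.42806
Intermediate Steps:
u = -6
m = 1089 (m = Pow(Add(Mul(4, -7), -5), 2) = Pow(Add(-28, -5), 2) = Pow(-33, 2) = 1089)
Function('F')(z) = 10 (Function('F')(z) = Add(4, Mul(-1, -6)) = Add(4, 6) = 10)
Mul(Add(Mul(-117, -5), Function('F')(-12)), Pow(Add(m, 301), -1)) = Mul(Add(Mul(-117, -5), 10), Pow(Add(1089, 301), -1)) = Mul(Add(585, 10), Pow(1390, -1)) = Mul(595, Rational(1, 1390)) = Rational(119, 278)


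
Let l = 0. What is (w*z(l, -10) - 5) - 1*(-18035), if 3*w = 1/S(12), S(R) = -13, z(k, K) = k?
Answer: 18030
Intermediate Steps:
w = -1/39 (w = (1/3)/(-13) = (1/3)*(-1/13) = -1/39 ≈ -0.025641)
(w*z(l, -10) - 5) - 1*(-18035) = (-1/39*0 - 5) - 1*(-18035) = (0 - 5) + 18035 = -5 + 18035 = 18030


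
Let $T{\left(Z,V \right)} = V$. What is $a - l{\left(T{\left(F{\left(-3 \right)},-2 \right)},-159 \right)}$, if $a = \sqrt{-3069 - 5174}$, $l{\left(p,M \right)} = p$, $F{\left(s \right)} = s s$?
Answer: $2 + i \sqrt{8243} \approx 2.0 + 90.791 i$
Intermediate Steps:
$F{\left(s \right)} = s^{2}$
$a = i \sqrt{8243}$ ($a = \sqrt{-8243} = i \sqrt{8243} \approx 90.791 i$)
$a - l{\left(T{\left(F{\left(-3 \right)},-2 \right)},-159 \right)} = i \sqrt{8243} - -2 = i \sqrt{8243} + 2 = 2 + i \sqrt{8243}$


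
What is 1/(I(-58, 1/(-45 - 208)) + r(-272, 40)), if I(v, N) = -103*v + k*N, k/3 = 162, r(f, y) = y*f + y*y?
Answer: -253/836904 ≈ -0.00030230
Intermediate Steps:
r(f, y) = y² + f*y (r(f, y) = f*y + y² = y² + f*y)
k = 486 (k = 3*162 = 486)
I(v, N) = -103*v + 486*N
1/(I(-58, 1/(-45 - 208)) + r(-272, 40)) = 1/((-103*(-58) + 486/(-45 - 208)) + 40*(-272 + 40)) = 1/((5974 + 486/(-253)) + 40*(-232)) = 1/((5974 + 486*(-1/253)) - 9280) = 1/((5974 - 486/253) - 9280) = 1/(1510936/253 - 9280) = 1/(-836904/253) = -253/836904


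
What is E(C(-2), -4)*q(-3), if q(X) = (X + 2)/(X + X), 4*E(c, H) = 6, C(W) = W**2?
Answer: 1/4 ≈ 0.25000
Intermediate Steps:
E(c, H) = 3/2 (E(c, H) = (1/4)*6 = 3/2)
q(X) = (2 + X)/(2*X) (q(X) = (2 + X)/((2*X)) = (2 + X)*(1/(2*X)) = (2 + X)/(2*X))
E(C(-2), -4)*q(-3) = 3*((1/2)*(2 - 3)/(-3))/2 = 3*((1/2)*(-1/3)*(-1))/2 = (3/2)*(1/6) = 1/4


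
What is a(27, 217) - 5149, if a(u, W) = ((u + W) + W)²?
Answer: 207372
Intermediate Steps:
a(u, W) = (u + 2*W)² (a(u, W) = ((W + u) + W)² = (u + 2*W)²)
a(27, 217) - 5149 = (27 + 2*217)² - 5149 = (27 + 434)² - 5149 = 461² - 5149 = 212521 - 5149 = 207372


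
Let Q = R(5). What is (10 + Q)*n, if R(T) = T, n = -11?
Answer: -165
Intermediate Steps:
Q = 5
(10 + Q)*n = (10 + 5)*(-11) = 15*(-11) = -165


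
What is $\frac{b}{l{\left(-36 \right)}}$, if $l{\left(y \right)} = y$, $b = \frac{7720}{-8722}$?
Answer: $\frac{965}{39249} \approx 0.024587$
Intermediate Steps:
$b = - \frac{3860}{4361}$ ($b = 7720 \left(- \frac{1}{8722}\right) = - \frac{3860}{4361} \approx -0.88512$)
$\frac{b}{l{\left(-36 \right)}} = - \frac{3860}{4361 \left(-36\right)} = \left(- \frac{3860}{4361}\right) \left(- \frac{1}{36}\right) = \frac{965}{39249}$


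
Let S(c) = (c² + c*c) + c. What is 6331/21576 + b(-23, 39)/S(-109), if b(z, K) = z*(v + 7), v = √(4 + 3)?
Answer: 674071/2351784 - 23*√7/23653 ≈ 0.28405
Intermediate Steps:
v = √7 ≈ 2.6458
b(z, K) = z*(7 + √7) (b(z, K) = z*(√7 + 7) = z*(7 + √7))
S(c) = c + 2*c² (S(c) = (c² + c²) + c = 2*c² + c = c + 2*c²)
6331/21576 + b(-23, 39)/S(-109) = 6331/21576 + (-23*(7 + √7))/((-109*(1 + 2*(-109)))) = 6331*(1/21576) + (-161 - 23*√7)/((-109*(1 - 218))) = 6331/21576 + (-161 - 23*√7)/((-109*(-217))) = 6331/21576 + (-161 - 23*√7)/23653 = 6331/21576 + (-161 - 23*√7)*(1/23653) = 6331/21576 + (-23/3379 - 23*√7/23653) = 674071/2351784 - 23*√7/23653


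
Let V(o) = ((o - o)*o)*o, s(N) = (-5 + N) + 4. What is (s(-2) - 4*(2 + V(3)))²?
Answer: 121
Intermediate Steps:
s(N) = -1 + N
V(o) = 0 (V(o) = (0*o)*o = 0*o = 0)
(s(-2) - 4*(2 + V(3)))² = ((-1 - 2) - 4*(2 + 0))² = (-3 - 4*2)² = (-3 - 8)² = (-11)² = 121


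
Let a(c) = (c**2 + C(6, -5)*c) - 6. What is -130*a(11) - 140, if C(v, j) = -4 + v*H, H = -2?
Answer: 7790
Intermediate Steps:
C(v, j) = -4 - 2*v (C(v, j) = -4 + v*(-2) = -4 - 2*v)
a(c) = -6 + c**2 - 16*c (a(c) = (c**2 + (-4 - 2*6)*c) - 6 = (c**2 + (-4 - 12)*c) - 6 = (c**2 - 16*c) - 6 = -6 + c**2 - 16*c)
-130*a(11) - 140 = -130*(-6 + 11**2 - 16*11) - 140 = -130*(-6 + 121 - 176) - 140 = -130*(-61) - 140 = 7930 - 140 = 7790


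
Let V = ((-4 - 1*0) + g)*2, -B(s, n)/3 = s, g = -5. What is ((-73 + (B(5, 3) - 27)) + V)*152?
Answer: -20216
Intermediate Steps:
B(s, n) = -3*s
V = -18 (V = ((-4 - 1*0) - 5)*2 = ((-4 + 0) - 5)*2 = (-4 - 5)*2 = -9*2 = -18)
((-73 + (B(5, 3) - 27)) + V)*152 = ((-73 + (-3*5 - 27)) - 18)*152 = ((-73 + (-15 - 27)) - 18)*152 = ((-73 - 42) - 18)*152 = (-115 - 18)*152 = -133*152 = -20216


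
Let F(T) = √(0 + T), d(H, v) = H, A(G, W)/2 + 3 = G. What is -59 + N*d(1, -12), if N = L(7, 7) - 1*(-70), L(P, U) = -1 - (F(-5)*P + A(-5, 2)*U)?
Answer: 122 - 7*I*√5 ≈ 122.0 - 15.652*I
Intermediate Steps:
A(G, W) = -6 + 2*G
F(T) = √T
L(P, U) = -1 + 16*U - I*P*√5 (L(P, U) = -1 - (√(-5)*P + (-6 + 2*(-5))*U) = -1 - ((I*√5)*P + (-6 - 10)*U) = -1 - (I*P*√5 - 16*U) = -1 - (-16*U + I*P*√5) = -1 + (16*U - I*P*√5) = -1 + 16*U - I*P*√5)
N = 181 - 7*I*√5 (N = (-1 + 16*7 - 1*I*7*√5) - 1*(-70) = (-1 + 112 - 7*I*√5) + 70 = (111 - 7*I*√5) + 70 = 181 - 7*I*√5 ≈ 181.0 - 15.652*I)
-59 + N*d(1, -12) = -59 + (181 - 7*I*√5)*1 = -59 + (181 - 7*I*√5) = 122 - 7*I*√5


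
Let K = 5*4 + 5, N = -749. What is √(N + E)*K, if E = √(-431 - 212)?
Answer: 25*√(-749 + I*√643) ≈ 11.58 + 684.29*I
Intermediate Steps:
E = I*√643 (E = √(-643) = I*√643 ≈ 25.357*I)
K = 25 (K = 20 + 5 = 25)
√(N + E)*K = √(-749 + I*√643)*25 = 25*√(-749 + I*√643)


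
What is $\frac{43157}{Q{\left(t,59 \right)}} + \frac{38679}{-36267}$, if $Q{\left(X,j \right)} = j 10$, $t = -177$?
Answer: $\frac{514118103}{7132510} \approx 72.081$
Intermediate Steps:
$Q{\left(X,j \right)} = 10 j$
$\frac{43157}{Q{\left(t,59 \right)}} + \frac{38679}{-36267} = \frac{43157}{10 \cdot 59} + \frac{38679}{-36267} = \frac{43157}{590} + 38679 \left(- \frac{1}{36267}\right) = 43157 \cdot \frac{1}{590} - \frac{12893}{12089} = \frac{43157}{590} - \frac{12893}{12089} = \frac{514118103}{7132510}$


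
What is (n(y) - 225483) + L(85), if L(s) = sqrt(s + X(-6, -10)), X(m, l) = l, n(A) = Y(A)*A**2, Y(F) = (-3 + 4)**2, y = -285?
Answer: -144258 + 5*sqrt(3) ≈ -1.4425e+5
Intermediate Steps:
Y(F) = 1 (Y(F) = 1**2 = 1)
n(A) = A**2 (n(A) = 1*A**2 = A**2)
L(s) = sqrt(-10 + s) (L(s) = sqrt(s - 10) = sqrt(-10 + s))
(n(y) - 225483) + L(85) = ((-285)**2 - 225483) + sqrt(-10 + 85) = (81225 - 225483) + sqrt(75) = -144258 + 5*sqrt(3)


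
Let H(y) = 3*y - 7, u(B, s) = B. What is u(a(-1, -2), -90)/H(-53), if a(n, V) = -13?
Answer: 13/166 ≈ 0.078313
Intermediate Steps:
H(y) = -7 + 3*y
u(a(-1, -2), -90)/H(-53) = -13/(-7 + 3*(-53)) = -13/(-7 - 159) = -13/(-166) = -13*(-1/166) = 13/166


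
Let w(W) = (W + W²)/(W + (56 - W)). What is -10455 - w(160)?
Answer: -10915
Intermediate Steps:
w(W) = W/56 + W²/56 (w(W) = (W + W²)/56 = (W + W²)*(1/56) = W/56 + W²/56)
-10455 - w(160) = -10455 - 160*(1 + 160)/56 = -10455 - 160*161/56 = -10455 - 1*460 = -10455 - 460 = -10915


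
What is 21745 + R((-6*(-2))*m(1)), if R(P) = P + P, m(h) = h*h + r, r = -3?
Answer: 21697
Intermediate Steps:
m(h) = -3 + h² (m(h) = h*h - 3 = h² - 3 = -3 + h²)
R(P) = 2*P
21745 + R((-6*(-2))*m(1)) = 21745 + 2*((-6*(-2))*(-3 + 1²)) = 21745 + 2*(12*(-3 + 1)) = 21745 + 2*(12*(-2)) = 21745 + 2*(-24) = 21745 - 48 = 21697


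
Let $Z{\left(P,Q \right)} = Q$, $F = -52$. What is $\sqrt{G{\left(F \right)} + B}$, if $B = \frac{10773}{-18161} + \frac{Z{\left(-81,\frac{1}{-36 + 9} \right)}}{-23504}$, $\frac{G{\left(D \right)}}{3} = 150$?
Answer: $\frac{\sqrt{2452906826829878991}}{73878948} \approx 21.199$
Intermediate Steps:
$G{\left(D \right)} = 450$ ($G{\left(D \right)} = 3 \cdot 150 = 450$)
$B = - \frac{525893371}{886547376}$ ($B = \frac{10773}{-18161} + \frac{1}{\left(-36 + 9\right) \left(-23504\right)} = 10773 \left(- \frac{1}{18161}\right) + \frac{1}{-27} \left(- \frac{1}{23504}\right) = - \frac{10773}{18161} - - \frac{1}{634608} = - \frac{10773}{18161} + \frac{1}{634608} = - \frac{525893371}{886547376} \approx -0.59319$)
$\sqrt{G{\left(F \right)} + B} = \sqrt{450 - \frac{525893371}{886547376}} = \sqrt{\frac{398420425829}{886547376}} = \frac{\sqrt{2452906826829878991}}{73878948}$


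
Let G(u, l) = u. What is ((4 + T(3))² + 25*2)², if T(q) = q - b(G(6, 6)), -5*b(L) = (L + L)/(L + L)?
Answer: 6482116/625 ≈ 10371.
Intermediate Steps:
b(L) = -⅕ (b(L) = -(L + L)/(5*(L + L)) = -2*L/(5*(2*L)) = -2*L*1/(2*L)/5 = -⅕*1 = -⅕)
T(q) = ⅕ + q (T(q) = q - 1*(-⅕) = q + ⅕ = ⅕ + q)
((4 + T(3))² + 25*2)² = ((4 + (⅕ + 3))² + 25*2)² = ((4 + 16/5)² + 50)² = ((36/5)² + 50)² = (1296/25 + 50)² = (2546/25)² = 6482116/625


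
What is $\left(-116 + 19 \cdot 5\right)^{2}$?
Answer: $441$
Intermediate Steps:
$\left(-116 + 19 \cdot 5\right)^{2} = \left(-116 + 95\right)^{2} = \left(-21\right)^{2} = 441$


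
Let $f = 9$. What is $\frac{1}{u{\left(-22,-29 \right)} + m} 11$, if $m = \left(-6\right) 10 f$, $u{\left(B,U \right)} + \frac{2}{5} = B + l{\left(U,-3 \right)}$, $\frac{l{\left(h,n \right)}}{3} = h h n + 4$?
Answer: $- \frac{55}{40597} \approx -0.0013548$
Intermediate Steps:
$l{\left(h,n \right)} = 12 + 3 n h^{2}$ ($l{\left(h,n \right)} = 3 \left(h h n + 4\right) = 3 \left(h^{2} n + 4\right) = 3 \left(n h^{2} + 4\right) = 3 \left(4 + n h^{2}\right) = 12 + 3 n h^{2}$)
$u{\left(B,U \right)} = \frac{58}{5} + B - 9 U^{2}$ ($u{\left(B,U \right)} = - \frac{2}{5} + \left(B + \left(12 + 3 \left(-3\right) U^{2}\right)\right) = - \frac{2}{5} - \left(-12 - B + 9 U^{2}\right) = - \frac{2}{5} + \left(12 + B - 9 U^{2}\right) = \frac{58}{5} + B - 9 U^{2}$)
$m = -540$ ($m = \left(-6\right) 10 \cdot 9 = \left(-60\right) 9 = -540$)
$\frac{1}{u{\left(-22,-29 \right)} + m} 11 = \frac{1}{\left(\frac{58}{5} - 22 - 9 \left(-29\right)^{2}\right) - 540} \cdot 11 = \frac{1}{\left(\frac{58}{5} - 22 - 7569\right) - 540} \cdot 11 = \frac{1}{- \frac{37897}{5} - 540} \cdot 11 = \frac{1}{- \frac{40597}{5}} \cdot 11 = \left(- \frac{5}{40597}\right) 11 = - \frac{55}{40597}$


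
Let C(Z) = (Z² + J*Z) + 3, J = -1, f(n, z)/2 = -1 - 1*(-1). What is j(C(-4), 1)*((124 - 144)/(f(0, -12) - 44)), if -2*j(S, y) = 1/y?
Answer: -5/22 ≈ -0.22727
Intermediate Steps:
f(n, z) = 0 (f(n, z) = 2*(-1 - 1*(-1)) = 2*(-1 + 1) = 2*0 = 0)
C(Z) = 3 + Z² - Z (C(Z) = (Z² - Z) + 3 = 3 + Z² - Z)
j(S, y) = -1/(2*y)
j(C(-4), 1)*((124 - 144)/(f(0, -12) - 44)) = (-½/1)*((124 - 144)/(0 - 44)) = (-½*1)*(-20/(-44)) = -(-10)*(-1)/44 = -½*5/11 = -5/22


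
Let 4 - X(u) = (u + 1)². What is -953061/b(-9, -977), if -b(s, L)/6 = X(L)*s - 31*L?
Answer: 317687/17206870 ≈ 0.018463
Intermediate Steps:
X(u) = 4 - (1 + u)² (X(u) = 4 - (u + 1)² = 4 - (1 + u)²)
b(s, L) = 186*L - 6*s*(4 - (1 + L)²) (b(s, L) = -6*((4 - (1 + L)²)*s - 31*L) = -6*(s*(4 - (1 + L)²) - 31*L) = -6*(-31*L + s*(4 - (1 + L)²)) = 186*L - 6*s*(4 - (1 + L)²))
-953061/b(-9, -977) = -953061/(186*(-977) + 6*(-9)*(-4 + (1 - 977)²)) = -953061/(-181722 + 6*(-9)*(-4 + (-976)²)) = -953061/(-181722 + 6*(-9)*(-4 + 952576)) = -953061/(-181722 + 6*(-9)*952572) = -953061/(-181722 - 51438888) = -953061/(-51620610) = -953061*(-1/51620610) = 317687/17206870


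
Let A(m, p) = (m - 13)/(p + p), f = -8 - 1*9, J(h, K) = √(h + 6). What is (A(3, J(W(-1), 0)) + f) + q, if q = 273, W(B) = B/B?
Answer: 256 - 5*√7/7 ≈ 254.11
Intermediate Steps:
W(B) = 1
J(h, K) = √(6 + h)
f = -17 (f = -8 - 9 = -17)
A(m, p) = (-13 + m)/(2*p) (A(m, p) = (-13 + m)/((2*p)) = (-13 + m)*(1/(2*p)) = (-13 + m)/(2*p))
(A(3, J(W(-1), 0)) + f) + q = ((-13 + 3)/(2*(√(6 + 1))) - 17) + 273 = ((½)*(-10)/√7 - 17) + 273 = ((½)*(√7/7)*(-10) - 17) + 273 = (-5*√7/7 - 17) + 273 = (-17 - 5*√7/7) + 273 = 256 - 5*√7/7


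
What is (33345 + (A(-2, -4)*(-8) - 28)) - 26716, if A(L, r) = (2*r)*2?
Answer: 6729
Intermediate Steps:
A(L, r) = 4*r
(33345 + (A(-2, -4)*(-8) - 28)) - 26716 = (33345 + ((4*(-4))*(-8) - 28)) - 26716 = (33345 + (-16*(-8) - 28)) - 26716 = (33345 + (128 - 28)) - 26716 = (33345 + 100) - 26716 = 33445 - 26716 = 6729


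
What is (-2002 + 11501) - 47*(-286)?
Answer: 22941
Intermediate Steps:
(-2002 + 11501) - 47*(-286) = 9499 + 13442 = 22941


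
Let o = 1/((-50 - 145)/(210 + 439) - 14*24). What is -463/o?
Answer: 101053917/649 ≈ 1.5571e+5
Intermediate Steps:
o = -649/218259 (o = 1/(-195/649 - 336) = 1/(-218259/649) = -649/218259 ≈ -0.0029735)
-463/o = -463/(-649/218259) = -463*(-218259/649) = 101053917/649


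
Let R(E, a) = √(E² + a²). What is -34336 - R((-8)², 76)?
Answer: -34336 - 4*√617 ≈ -34435.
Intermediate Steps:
-34336 - R((-8)², 76) = -34336 - √(((-8)²)² + 76²) = -34336 - √(64² + 5776) = -34336 - √(4096 + 5776) = -34336 - √9872 = -34336 - 4*√617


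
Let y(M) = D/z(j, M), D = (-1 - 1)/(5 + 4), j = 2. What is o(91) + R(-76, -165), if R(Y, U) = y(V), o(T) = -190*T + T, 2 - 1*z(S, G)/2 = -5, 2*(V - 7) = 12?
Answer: -1083538/63 ≈ -17199.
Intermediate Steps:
V = 13 (V = 7 + (½)*12 = 7 + 6 = 13)
z(S, G) = 14 (z(S, G) = 4 - 2*(-5) = 4 + 10 = 14)
D = -2/9 ≈ -0.22222
y(M) = -1/63 (y(M) = -2/9/14 = -2/9*1/14 = -1/63)
o(T) = -189*T
R(Y, U) = -1/63
o(91) + R(-76, -165) = -189*91 - 1/63 = -17199 - 1/63 = -1083538/63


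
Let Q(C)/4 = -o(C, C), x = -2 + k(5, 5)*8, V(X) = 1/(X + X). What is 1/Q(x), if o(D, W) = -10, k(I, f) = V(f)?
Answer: 1/40 ≈ 0.025000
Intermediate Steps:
V(X) = 1/(2*X)
k(I, f) = 1/(2*f)
x = -6/5 (x = -2 + ((½)/5)*8 = -2 + ((½)*(⅕))*8 = -2 + (⅒)*8 = -2 + ⅘ = -6/5 ≈ -1.2000)
Q(C) = 40 (Q(C) = 4*(-1*(-10)) = 4*10 = 40)
1/Q(x) = 1/40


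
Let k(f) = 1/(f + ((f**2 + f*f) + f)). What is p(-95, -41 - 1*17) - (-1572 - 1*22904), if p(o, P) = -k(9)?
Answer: 4405679/180 ≈ 24476.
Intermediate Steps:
k(f) = 1/(2*f + 2*f**2) (k(f) = 1/(f + ((f**2 + f**2) + f)) = 1/(f + (2*f**2 + f)) = 1/(f + (f + 2*f**2)) = 1/(2*f + 2*f**2))
p(o, P) = -1/180 (p(o, P) = -1/(2*9*(1 + 9)) = -1/(2*9*10) = -1*1/180 = -1/180)
p(-95, -41 - 1*17) - (-1572 - 1*22904) = -1/180 - (-1572 - 1*22904) = -1/180 - (-1572 - 22904) = -1/180 - 1*(-24476) = -1/180 + 24476 = 4405679/180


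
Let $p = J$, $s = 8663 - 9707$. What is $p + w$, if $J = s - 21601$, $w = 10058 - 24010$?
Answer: $-36597$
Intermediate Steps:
$w = -13952$ ($w = 10058 - 24010 = -13952$)
$s = -1044$ ($s = 8663 - 9707 = -1044$)
$J = -22645$ ($J = -1044 - 21601 = -22645$)
$p = -22645$
$p + w = -22645 - 13952 = -36597$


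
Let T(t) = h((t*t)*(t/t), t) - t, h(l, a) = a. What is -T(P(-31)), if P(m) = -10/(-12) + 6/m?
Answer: 0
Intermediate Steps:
P(m) = ⅚ + 6/m (P(m) = -10*(-1/12) + 6/m = ⅚ + 6/m)
T(t) = 0 (T(t) = t - t = 0)
-T(P(-31)) = -1*0 = 0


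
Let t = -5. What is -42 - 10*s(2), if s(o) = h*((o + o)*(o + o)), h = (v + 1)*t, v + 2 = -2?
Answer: -2442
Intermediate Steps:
v = -4 (v = -2 - 2 = -4)
h = 15 (h = (-4 + 1)*(-5) = -3*(-5) = 15)
s(o) = 60*o² (s(o) = 15*((o + o)*(o + o)) = 15*((2*o)*(2*o)) = 15*(4*o²) = 60*o²)
-42 - 10*s(2) = -42 - 600*2² = -42 - 600*4 = -42 - 10*240 = -42 - 2400 = -2442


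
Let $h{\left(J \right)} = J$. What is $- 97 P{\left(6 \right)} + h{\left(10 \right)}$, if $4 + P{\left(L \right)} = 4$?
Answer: $10$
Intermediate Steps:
$P{\left(L \right)} = 0$ ($P{\left(L \right)} = -4 + 4 = 0$)
$- 97 P{\left(6 \right)} + h{\left(10 \right)} = \left(-97\right) 0 + 10 = 0 + 10 = 10$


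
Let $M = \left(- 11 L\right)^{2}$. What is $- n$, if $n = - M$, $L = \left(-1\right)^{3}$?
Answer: $121$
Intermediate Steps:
$L = -1$
$M = 121$ ($M = \left(\left(-11\right) \left(-1\right)\right)^{2} = 11^{2} = 121$)
$n = -121$ ($n = \left(-1\right) 121 = -121$)
$- n = \left(-1\right) \left(-121\right) = 121$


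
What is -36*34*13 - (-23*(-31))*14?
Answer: -25894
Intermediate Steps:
-36*34*13 - (-23*(-31))*14 = -1224*13 - 713*14 = -15912 - 1*9982 = -15912 - 9982 = -25894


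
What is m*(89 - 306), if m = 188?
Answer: -40796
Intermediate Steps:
m*(89 - 306) = 188*(89 - 306) = 188*(-217) = -40796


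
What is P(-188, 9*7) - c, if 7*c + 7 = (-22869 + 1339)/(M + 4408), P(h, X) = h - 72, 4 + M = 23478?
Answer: -25264268/97587 ≈ -258.89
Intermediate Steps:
M = 23474 (M = -4 + 23478 = 23474)
P(h, X) = -72 + h
c = -108352/97587 (c = -1 + ((-22869 + 1339)/(23474 + 4408))/7 = -1 + (-21530/27882)/7 = -1 + (-21530*1/27882)/7 = -1 + (1/7)*(-10765/13941) = -1 - 10765/97587 = -108352/97587 ≈ -1.1103)
P(-188, 9*7) - c = (-72 - 188) - 1*(-108352/97587) = -260 + 108352/97587 = -25264268/97587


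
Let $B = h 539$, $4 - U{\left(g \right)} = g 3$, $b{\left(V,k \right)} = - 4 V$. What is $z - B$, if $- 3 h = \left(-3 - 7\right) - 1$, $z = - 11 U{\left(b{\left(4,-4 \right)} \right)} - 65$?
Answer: $- \frac{7840}{3} \approx -2613.3$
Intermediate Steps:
$U{\left(g \right)} = 4 - 3 g$ ($U{\left(g \right)} = 4 - g 3 = 4 - 3 g$)
$z = -637$ ($z = - 11 \left(4 - 3 \left(\left(-4\right) 4\right)\right) - 65 = - 11 \left(4 - -48\right) - 65 = - 11 \left(4 + 48\right) - 65 = \left(-11\right) 52 - 65 = -572 - 65 = -637$)
$h = \frac{11}{3}$ ($h = - \frac{\left(-3 - 7\right) - 1}{3} = - \frac{-10 - 1}{3} = \left(- \frac{1}{3}\right) \left(-11\right) = \frac{11}{3} \approx 3.6667$)
$B = \frac{5929}{3}$ ($B = \frac{11}{3} \cdot 539 = \frac{5929}{3} \approx 1976.3$)
$z - B = -637 - \frac{5929}{3} = - \frac{7840}{3}$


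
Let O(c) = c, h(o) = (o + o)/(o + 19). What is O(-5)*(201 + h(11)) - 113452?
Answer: -343382/3 ≈ -1.1446e+5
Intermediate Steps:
h(o) = 2*o/(19 + o) (h(o) = (2*o)/(19 + o) = 2*o/(19 + o))
O(-5)*(201 + h(11)) - 113452 = -5*(201 + 2*11/(19 + 11)) - 113452 = -5*(201 + 2*11/30) - 113452 = -5*(201 + 2*11*(1/30)) - 113452 = -5*(201 + 11/15) - 113452 = -5*3026/15 - 113452 = -3026/3 - 113452 = -343382/3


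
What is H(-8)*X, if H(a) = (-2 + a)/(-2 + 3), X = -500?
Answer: 5000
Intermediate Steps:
H(a) = -2 + a (H(a) = (-2 + a)/1 = (-2 + a)*1 = -2 + a)
H(-8)*X = (-2 - 8)*(-500) = -10*(-500) = 5000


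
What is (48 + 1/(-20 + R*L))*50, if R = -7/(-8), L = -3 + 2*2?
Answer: 366800/153 ≈ 2397.4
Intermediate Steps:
L = 1 (L = -3 + 4 = 1)
R = 7/8 (R = -7*(-⅛) = 7/8 ≈ 0.87500)
(48 + 1/(-20 + R*L))*50 = (48 + 1/(-20 + (7/8)*1))*50 = (48 + 1/(-20 + 7/8))*50 = (48 + 1/(-153/8))*50 = (48 - 8/153)*50 = (7336/153)*50 = 366800/153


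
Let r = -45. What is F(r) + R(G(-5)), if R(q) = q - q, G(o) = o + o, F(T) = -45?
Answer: -45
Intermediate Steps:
G(o) = 2*o
R(q) = 0
F(r) + R(G(-5)) = -45 + 0 = -45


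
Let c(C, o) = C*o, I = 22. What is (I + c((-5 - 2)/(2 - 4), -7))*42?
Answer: -105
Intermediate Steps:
(I + c((-5 - 2)/(2 - 4), -7))*42 = (22 + ((-5 - 2)/(2 - 4))*(-7))*42 = (22 - 7/(-2)*(-7))*42 = (22 - 7*(-½)*(-7))*42 = (22 + (7/2)*(-7))*42 = (22 - 49/2)*42 = -5/2*42 = -105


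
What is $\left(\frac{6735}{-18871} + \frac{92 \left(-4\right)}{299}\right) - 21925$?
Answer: $- \frac{5379096266}{245323} \approx -21927.0$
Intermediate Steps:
$\left(\frac{6735}{-18871} + \frac{92 \left(-4\right)}{299}\right) - 21925 = \left(6735 \left(- \frac{1}{18871}\right) - \frac{16}{13}\right) - 21925 = \left(- \frac{6735}{18871} - \frac{16}{13}\right) - 21925 = - \frac{389491}{245323} - 21925 = - \frac{5379096266}{245323}$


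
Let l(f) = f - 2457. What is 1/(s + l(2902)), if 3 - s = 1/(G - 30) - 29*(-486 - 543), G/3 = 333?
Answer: -969/28481818 ≈ -3.4022e-5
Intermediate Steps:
l(f) = -2457 + f
G = 999 (G = 3*333 = 999)
s = -28913023/969 (s = 3 - (1/(999 - 30) - 29*(-486 - 543)) = 3 - (1/969 - 29*(-1029)) = 3 - (1/969 + 29841) = 3 - 1*28915930/969 = 3 - 28915930/969 = -28913023/969 ≈ -29838.)
1/(s + l(2902)) = 1/(-28913023/969 + (-2457 + 2902)) = 1/(-28913023/969 + 445) = 1/(-28481818/969) = -969/28481818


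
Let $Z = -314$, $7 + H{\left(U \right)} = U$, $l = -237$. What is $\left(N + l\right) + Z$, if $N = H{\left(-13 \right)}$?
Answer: $-571$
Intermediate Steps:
$H{\left(U \right)} = -7 + U$
$N = -20$ ($N = -7 - 13 = -20$)
$\left(N + l\right) + Z = \left(-20 - 237\right) - 314 = -257 - 314 = -571$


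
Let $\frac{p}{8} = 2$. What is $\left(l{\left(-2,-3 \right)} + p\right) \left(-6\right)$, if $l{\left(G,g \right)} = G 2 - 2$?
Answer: $-60$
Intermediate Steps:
$p = 16$ ($p = 8 \cdot 2 = 16$)
$l{\left(G,g \right)} = -2 + 2 G$ ($l{\left(G,g \right)} = 2 G - 2 = -2 + 2 G$)
$\left(l{\left(-2,-3 \right)} + p\right) \left(-6\right) = \left(\left(-2 + 2 \left(-2\right)\right) + 16\right) \left(-6\right) = \left(\left(-2 - 4\right) + 16\right) \left(-6\right) = \left(-6 + 16\right) \left(-6\right) = 10 \left(-6\right) = -60$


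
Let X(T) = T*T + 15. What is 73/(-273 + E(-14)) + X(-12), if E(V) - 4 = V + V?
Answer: 47150/297 ≈ 158.75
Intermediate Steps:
E(V) = 4 + 2*V (E(V) = 4 + (V + V) = 4 + 2*V)
X(T) = 15 + T² (X(T) = T² + 15 = 15 + T²)
73/(-273 + E(-14)) + X(-12) = 73/(-273 + (4 + 2*(-14))) + (15 + (-12)²) = 73/(-273 + (4 - 28)) + (15 + 144) = 73/(-273 - 24) + 159 = 73/(-297) + 159 = 73*(-1/297) + 159 = -73/297 + 159 = 47150/297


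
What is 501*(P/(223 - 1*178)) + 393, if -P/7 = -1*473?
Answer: 558832/15 ≈ 37255.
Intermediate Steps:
P = 3311 (P = -(-7)*473 = -7*(-473) = 3311)
501*(P/(223 - 1*178)) + 393 = 501*(3311/(223 - 1*178)) + 393 = 501*(3311/(223 - 178)) + 393 = 501*(3311/45) + 393 = 552937/15 + 393 = 558832/15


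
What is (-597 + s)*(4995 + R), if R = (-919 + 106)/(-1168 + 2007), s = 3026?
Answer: 10177490568/839 ≈ 1.2130e+7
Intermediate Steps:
R = -813/839 ≈ -0.96901
(-597 + s)*(4995 + R) = (-597 + 3026)*(4995 - 813/839) = 2429*(4189992/839) = 10177490568/839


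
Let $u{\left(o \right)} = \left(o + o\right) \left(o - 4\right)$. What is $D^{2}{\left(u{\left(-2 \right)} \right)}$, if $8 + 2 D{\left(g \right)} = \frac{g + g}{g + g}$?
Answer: $\frac{49}{4} \approx 12.25$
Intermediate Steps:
$u{\left(o \right)} = 2 o \left(-4 + o\right)$
$D{\left(g \right)} = - \frac{7}{2}$ ($D{\left(g \right)} = -4 + \frac{\left(g + g\right) \frac{1}{g + g}}{2} = -4 + \frac{2 g \frac{1}{2 g}}{2} = -4 + \frac{1}{2} \cdot 1 = -4 + \frac{1}{2} = - \frac{7}{2}$)
$D^{2}{\left(u{\left(-2 \right)} \right)} = \left(- \frac{7}{2}\right)^{2} = \frac{49}{4}$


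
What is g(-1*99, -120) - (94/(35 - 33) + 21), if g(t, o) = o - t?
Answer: -89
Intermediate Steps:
g(-1*99, -120) - (94/(35 - 33) + 21) = (-120 - (-1)*99) - (94/(35 - 33) + 21) = (-120 - 1*(-99)) - (94/2 + 21) = (-120 + 99) - ((1/2)*94 + 21) = -21 - (47 + 21) = -21 - 1*68 = -21 - 68 = -89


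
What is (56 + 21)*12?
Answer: 924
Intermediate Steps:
(56 + 21)*12 = 77*12 = 924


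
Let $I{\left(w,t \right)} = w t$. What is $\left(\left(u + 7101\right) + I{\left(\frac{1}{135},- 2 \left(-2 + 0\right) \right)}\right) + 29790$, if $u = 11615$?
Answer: $\frac{6548314}{135} \approx 48506.0$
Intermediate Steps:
$I{\left(w,t \right)} = t w$
$\left(\left(u + 7101\right) + I{\left(\frac{1}{135},- 2 \left(-2 + 0\right) \right)}\right) + 29790 = \left(\left(11615 + 7101\right) + \frac{\left(-2\right) \left(-2 + 0\right)}{135}\right) + 29790 = \left(18716 + \left(-2\right) \left(-2\right) \frac{1}{135}\right) + 29790 = \left(18716 + 4 \cdot \frac{1}{135}\right) + 29790 = \left(18716 + \frac{4}{135}\right) + 29790 = \frac{2526664}{135} + 29790 = \frac{6548314}{135}$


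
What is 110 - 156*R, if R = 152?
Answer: -23602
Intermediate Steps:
110 - 156*R = 110 - 156*152 = 110 - 23712 = -23602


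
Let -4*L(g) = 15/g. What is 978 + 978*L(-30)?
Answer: 4401/4 ≈ 1100.3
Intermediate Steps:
L(g) = -15/(4*g)
978 + 978*L(-30) = 978 + 978*(-15/4/(-30)) = 978 + 978*(-15/4*(-1/30)) = 978 + 978*(⅛) = 978 + 489/4 = 4401/4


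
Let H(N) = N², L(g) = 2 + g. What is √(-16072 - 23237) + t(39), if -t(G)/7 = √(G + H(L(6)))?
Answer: -7*√103 + I*√39309 ≈ -71.042 + 198.26*I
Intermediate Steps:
t(G) = -7*√(64 + G) (t(G) = -7*√(G + (2 + 6)²) = -7*√(G + 8²) = -7*√(G + 64) = -7*√(64 + G))
√(-16072 - 23237) + t(39) = √(-16072 - 23237) - 7*√(64 + 39) = √(-39309) - 7*√103 = I*√39309 - 7*√103 = -7*√103 + I*√39309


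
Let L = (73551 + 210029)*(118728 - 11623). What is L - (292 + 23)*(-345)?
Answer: 30372944575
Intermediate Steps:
L = 30372835900 (L = 283580*107105 = 30372835900)
L - (292 + 23)*(-345) = 30372835900 - (292 + 23)*(-345) = 30372835900 - 315*(-345) = 30372835900 - 1*(-108675) = 30372835900 + 108675 = 30372944575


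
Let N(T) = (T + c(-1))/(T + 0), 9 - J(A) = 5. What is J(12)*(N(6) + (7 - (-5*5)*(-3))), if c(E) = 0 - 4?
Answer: -812/3 ≈ -270.67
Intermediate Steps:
c(E) = -4
J(A) = 4 (J(A) = 9 - 1*5 = 9 - 5 = 4)
N(T) = (-4 + T)/T (N(T) = (T - 4)/(T + 0) = (-4 + T)/T)
J(12)*(N(6) + (7 - (-5*5)*(-3))) = 4*((-4 + 6)/6 + (7 - (-5*5)*(-3))) = 4*((⅙)*2 + (7 - (-25)*(-3))) = 4*(⅓ + (7 - 1*75)) = 4*(⅓ + (7 - 75)) = 4*(⅓ - 68) = 4*(-203/3) = -812/3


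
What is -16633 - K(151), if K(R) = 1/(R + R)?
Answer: -5023167/302 ≈ -16633.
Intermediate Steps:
K(R) = 1/(2*R)
-16633 - K(151) = -16633 - 1/(2*151) = -16633 - 1*1/302 = -16633 - 1/302 = -5023167/302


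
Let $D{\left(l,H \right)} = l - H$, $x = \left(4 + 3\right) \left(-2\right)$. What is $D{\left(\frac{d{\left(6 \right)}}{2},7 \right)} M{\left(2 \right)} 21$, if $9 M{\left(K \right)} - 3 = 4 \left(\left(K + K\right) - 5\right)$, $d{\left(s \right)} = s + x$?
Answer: $\frac{77}{3} \approx 25.667$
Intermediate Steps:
$x = -14$ ($x = 7 \left(-2\right) = -14$)
$d{\left(s \right)} = -14 + s$ ($d{\left(s \right)} = s - 14 = -14 + s$)
$M{\left(K \right)} = - \frac{17}{9} + \frac{8 K}{9}$ ($M{\left(K \right)} = \frac{1}{3} + \frac{4 \left(\left(K + K\right) - 5\right)}{9} = \frac{1}{3} + \frac{4 \left(2 K - 5\right)}{9} = \frac{1}{3} + \frac{4 \left(-5 + 2 K\right)}{9} = \frac{1}{3} + \frac{-20 + 8 K}{9} = \frac{1}{3} + \left(- \frac{20}{9} + \frac{8 K}{9}\right) = - \frac{17}{9} + \frac{8 K}{9}$)
$D{\left(\frac{d{\left(6 \right)}}{2},7 \right)} M{\left(2 \right)} 21 = \left(\frac{-14 + 6}{2} - 7\right) \left(- \frac{17}{9} + \frac{8}{9} \cdot 2\right) 21 = \left(\left(-8\right) \frac{1}{2} - 7\right) \left(- \frac{17}{9} + \frac{16}{9}\right) 21 = \left(-4 - 7\right) \left(- \frac{1}{9}\right) 21 = \left(-11\right) \left(- \frac{1}{9}\right) 21 = \frac{11}{9} \cdot 21 = \frac{77}{3}$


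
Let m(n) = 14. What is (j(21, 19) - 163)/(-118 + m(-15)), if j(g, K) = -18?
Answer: 181/104 ≈ 1.7404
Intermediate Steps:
(j(21, 19) - 163)/(-118 + m(-15)) = (-18 - 163)/(-118 + 14) = -181/(-104) = -181*(-1/104) = 181/104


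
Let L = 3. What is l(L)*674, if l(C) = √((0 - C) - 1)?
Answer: 1348*I ≈ 1348.0*I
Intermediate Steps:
l(C) = √(-1 - C) (l(C) = √(-C - 1) = √(-1 - C))
l(L)*674 = √(-1 - 1*3)*674 = √(-1 - 3)*674 = √(-4)*674 = (2*I)*674 = 1348*I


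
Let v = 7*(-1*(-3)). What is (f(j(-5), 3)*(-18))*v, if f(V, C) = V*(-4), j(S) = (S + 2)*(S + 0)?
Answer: 22680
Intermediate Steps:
j(S) = S*(2 + S) (j(S) = (2 + S)*S = S*(2 + S))
f(V, C) = -4*V
v = 21 (v = 7*3 = 21)
(f(j(-5), 3)*(-18))*v = (-(-20)*(2 - 5)*(-18))*21 = (-(-20)*(-3)*(-18))*21 = (-4*15*(-18))*21 = -60*(-18)*21 = 1080*21 = 22680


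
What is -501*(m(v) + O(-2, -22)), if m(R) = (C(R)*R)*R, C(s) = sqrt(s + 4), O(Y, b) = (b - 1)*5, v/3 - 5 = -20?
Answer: 57615 - 1014525*I*sqrt(41) ≈ 57615.0 - 6.4961e+6*I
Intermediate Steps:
v = -45 (v = 15 + 3*(-20) = 15 - 60 = -45)
O(Y, b) = -5 + 5*b (O(Y, b) = (-1 + b)*5 = -5 + 5*b)
C(s) = sqrt(4 + s)
m(R) = R**2*sqrt(4 + R) (m(R) = (sqrt(4 + R)*R)*R = (R*sqrt(4 + R))*R = R**2*sqrt(4 + R))
-501*(m(v) + O(-2, -22)) = -501*((-45)**2*sqrt(4 - 45) + (-5 + 5*(-22))) = -501*(2025*sqrt(-41) + (-5 - 110)) = -501*(2025*(I*sqrt(41)) - 115) = -501*(2025*I*sqrt(41) - 115) = -501*(-115 + 2025*I*sqrt(41)) = 57615 - 1014525*I*sqrt(41)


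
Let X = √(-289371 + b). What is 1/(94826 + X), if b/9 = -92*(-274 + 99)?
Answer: 94826/8992114747 - I*√144471/8992114747 ≈ 1.0545e-5 - 4.227e-8*I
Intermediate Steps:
b = 144900 (b = 9*(-92*(-274 + 99)) = 9*(-92*(-175)) = 9*16100 = 144900)
X = I*√144471 (X = √(-289371 + 144900) = √(-144471) = I*√144471 ≈ 380.09*I)
1/(94826 + X) = 1/(94826 + I*√144471)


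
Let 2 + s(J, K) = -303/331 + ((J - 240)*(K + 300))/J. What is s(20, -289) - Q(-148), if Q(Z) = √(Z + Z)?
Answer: -41016/331 - 2*I*√74 ≈ -123.92 - 17.205*I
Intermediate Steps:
Q(Z) = √2*√Z (Q(Z) = √(2*Z) = √2*√Z)
s(J, K) = -965/331 + (-240 + J)*(300 + K)/J (s(J, K) = -2 + (-303/331 + ((J - 240)*(K + 300))/J) = -2 + (-303*1/331 + ((-240 + J)*(300 + K))/J) = -2 + (-303/331 + (-240 + J)*(300 + K)/J) = -965/331 + (-240 + J)*(300 + K)/J)
s(20, -289) - Q(-148) = (98335/331 - 289 - 72000/20 - 240*(-289)/20) - √2*√(-148) = (98335/331 - 289 - 72000*1/20 - 240*(-289)*1/20) - √2*2*I*√37 = (98335/331 - 289 - 3600 + 3468) - 2*I*√74 = -41016/331 - 2*I*√74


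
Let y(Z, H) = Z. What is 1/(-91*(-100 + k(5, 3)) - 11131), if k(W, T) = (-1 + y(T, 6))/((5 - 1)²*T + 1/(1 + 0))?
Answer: -7/14243 ≈ -0.00049147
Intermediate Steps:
k(W, T) = (-1 + T)/(1 + 16*T) (k(W, T) = (-1 + T)/((5 - 1)²*T + 1/(1 + 0)) = (-1 + T)/(4²*T + 1/1) = (-1 + T)/(16*T + 1) = (-1 + T)/(1 + 16*T))
1/(-91*(-100 + k(5, 3)) - 11131) = 1/(-91*(-100 + (-1 + 3)/(1 + 16*3)) - 11131) = 1/(-91*(-100 + 2/(1 + 48)) - 11131) = 1/(-91*(-100 + 2/49) - 11131) = 1/(-91*(-4898/49) - 11131) = 1/(63674/7 - 11131) = 1/(-14243/7) = -7/14243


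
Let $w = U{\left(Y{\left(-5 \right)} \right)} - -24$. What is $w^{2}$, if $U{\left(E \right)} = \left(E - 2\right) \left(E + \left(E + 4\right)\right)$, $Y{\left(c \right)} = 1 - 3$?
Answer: $576$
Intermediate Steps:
$Y{\left(c \right)} = -2$
$U{\left(E \right)} = \left(-2 + E\right) \left(4 + 2 E\right)$ ($U{\left(E \right)} = \left(-2 + E\right) \left(E + \left(4 + E\right)\right) = \left(-2 + E\right) \left(4 + 2 E\right)$)
$w = 24$ ($w = \left(-8 + 2 \left(-2\right)^{2}\right) - -24 = \left(-8 + 2 \cdot 4\right) + 24 = \left(-8 + 8\right) + 24 = 0 + 24 = 24$)
$w^{2} = 24^{2} = 576$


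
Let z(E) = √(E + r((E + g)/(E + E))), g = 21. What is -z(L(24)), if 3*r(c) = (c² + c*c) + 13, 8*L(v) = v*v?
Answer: -√1588614/144 ≈ -8.7528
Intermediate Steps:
L(v) = v²/8 (L(v) = (v*v)/8 = v²/8)
r(c) = 13/3 + 2*c²/3 (r(c) = ((c² + c*c) + 13)/3 = ((c² + c²) + 13)/3 = (2*c² + 13)/3 = (13 + 2*c²)/3 = 13/3 + 2*c²/3)
z(E) = √(13/3 + E + (21 + E)²/(6*E²)) (z(E) = √(E + (13/3 + 2*((E + 21)/(E + E))²/3)) = √(E + (13/3 + 2*((21 + E)/((2*E)))²/3)) = √(E + (13/3 + 2*((21 + E)*(1/(2*E)))²/3)) = √(E + (13/3 + 2*((21 + E)/(2*E))²/3)) = √(E + (13/3 + 2*((21 + E)²/(4*E²))/3)) = √(E + (13/3 + (21 + E)²/(6*E²))) = √(13/3 + E + (21 + E)²/(6*E²)))
-z(L(24)) = -√(18 + 4*((⅛)*24²) + 28/(((⅛)*24²)) + 294/((⅛)*24²)²)/2 = -√(18 + 4*((⅛)*576) + 28/(((⅛)*576)) + 294/((⅛)*576)²)/2 = -√(18 + 4*72 + 28/72 + 294/72²)/2 = -√(18 + 288 + 28*(1/72) + 294*(1/5184))/2 = -√(18 + 288 + 7/18 + 49/864)/2 = -√(264769/864)/2 = -√1588614/72/2 = -√1588614/144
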